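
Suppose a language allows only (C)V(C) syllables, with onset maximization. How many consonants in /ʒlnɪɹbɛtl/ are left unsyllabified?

Syllabifying with onset maximization leaves /ʒ/, /l/, /l/ stranded (at most one coda consonant is licensed; onsets are limited to one consonant).

3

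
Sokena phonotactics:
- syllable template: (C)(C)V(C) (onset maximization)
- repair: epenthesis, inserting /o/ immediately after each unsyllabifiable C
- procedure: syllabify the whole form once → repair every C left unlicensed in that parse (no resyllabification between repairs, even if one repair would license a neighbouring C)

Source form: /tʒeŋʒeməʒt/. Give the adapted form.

The consonants /t/ cannot be parsed into a legal (C)(C)V(C) syllable (at most one coda consonant is licensed; onsets may contain at most 2 consonants).
Inserting the epenthetic vowel yields /t/ → /to/.

tʒeŋʒeməʒto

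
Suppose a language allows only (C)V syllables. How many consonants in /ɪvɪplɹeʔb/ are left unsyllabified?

The consonants /p/, /l/, /ʔ/, /b/ cannot be parsed into a legal (C)V syllable (no codas are permitted; onsets are limited to one consonant).

4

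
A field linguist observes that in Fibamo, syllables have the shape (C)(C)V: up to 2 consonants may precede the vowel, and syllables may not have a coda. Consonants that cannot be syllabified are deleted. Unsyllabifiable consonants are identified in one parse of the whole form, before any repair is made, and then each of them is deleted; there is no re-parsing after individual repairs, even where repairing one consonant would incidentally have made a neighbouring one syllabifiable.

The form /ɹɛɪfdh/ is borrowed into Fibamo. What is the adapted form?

The consonants /f/, /d/, /h/ cannot be parsed into a legal (C)(C)V syllable (no codas are permitted; onsets may contain at most 2 consonants).
Deletion applies to /f/, /d/, /h/.

ɹɛɪ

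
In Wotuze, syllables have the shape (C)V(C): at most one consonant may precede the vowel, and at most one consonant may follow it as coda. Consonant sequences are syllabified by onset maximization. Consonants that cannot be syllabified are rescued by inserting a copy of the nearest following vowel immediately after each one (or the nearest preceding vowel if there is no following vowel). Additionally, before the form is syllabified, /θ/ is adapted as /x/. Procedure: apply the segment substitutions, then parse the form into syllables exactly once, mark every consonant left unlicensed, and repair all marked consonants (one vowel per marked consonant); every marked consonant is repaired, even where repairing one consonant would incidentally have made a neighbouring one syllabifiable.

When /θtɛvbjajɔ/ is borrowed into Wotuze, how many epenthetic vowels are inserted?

After substitution the input is /xtɛvbjajɔ/.
The unsyllabifiable consonants are /x/, /b/; each receives one epenthetic vowel.

2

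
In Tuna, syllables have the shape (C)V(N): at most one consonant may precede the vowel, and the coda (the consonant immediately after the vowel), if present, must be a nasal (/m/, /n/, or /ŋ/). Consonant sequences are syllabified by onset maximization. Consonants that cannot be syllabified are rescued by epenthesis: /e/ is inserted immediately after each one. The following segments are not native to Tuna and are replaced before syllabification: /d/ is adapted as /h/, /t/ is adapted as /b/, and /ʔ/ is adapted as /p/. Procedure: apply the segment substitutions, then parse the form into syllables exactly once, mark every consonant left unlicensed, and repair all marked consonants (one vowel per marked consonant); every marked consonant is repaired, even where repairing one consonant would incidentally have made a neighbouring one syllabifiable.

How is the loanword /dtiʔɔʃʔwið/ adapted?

hebipɔʃepewiðe

Substitution: /d/ → /h/, /t/ → /b/, /ʔ/ → /p/, giving /hbipɔʃpwið/.
Under (C)V(N), the unsyllabifiable consonants are /h/, /ʃ/, /p/, /ð/ (only a nasal (/m/, /n/, or /ŋ/) is licensed in coda position; onsets are limited to one consonant).
Inserting the epenthetic vowel yields /h/ → /he/, /ʃ/ → /ʃe/, /p/ → /pe/, /ð/ → /ðe/.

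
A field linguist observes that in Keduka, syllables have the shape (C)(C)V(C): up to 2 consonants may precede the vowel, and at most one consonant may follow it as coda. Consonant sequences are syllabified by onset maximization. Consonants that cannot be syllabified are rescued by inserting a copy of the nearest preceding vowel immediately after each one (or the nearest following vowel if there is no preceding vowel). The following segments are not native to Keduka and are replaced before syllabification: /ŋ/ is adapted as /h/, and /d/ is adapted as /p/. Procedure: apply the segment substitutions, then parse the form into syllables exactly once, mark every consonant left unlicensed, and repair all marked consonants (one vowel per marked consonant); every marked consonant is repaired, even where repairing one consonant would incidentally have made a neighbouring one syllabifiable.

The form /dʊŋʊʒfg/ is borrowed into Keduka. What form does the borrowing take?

pʊhʊʒfʊgʊ

Substitution: /d/ → /p/, /ŋ/ → /h/, giving /pʊhʊʒfg/.
Under (C)(C)V(C), the unsyllabifiable consonants are /f/, /g/ (at most one coda consonant is licensed; onsets may contain at most 2 consonants).
Epenthesis after each stranded consonant: /f/ → /fʊ/, /g/ → /gʊ/.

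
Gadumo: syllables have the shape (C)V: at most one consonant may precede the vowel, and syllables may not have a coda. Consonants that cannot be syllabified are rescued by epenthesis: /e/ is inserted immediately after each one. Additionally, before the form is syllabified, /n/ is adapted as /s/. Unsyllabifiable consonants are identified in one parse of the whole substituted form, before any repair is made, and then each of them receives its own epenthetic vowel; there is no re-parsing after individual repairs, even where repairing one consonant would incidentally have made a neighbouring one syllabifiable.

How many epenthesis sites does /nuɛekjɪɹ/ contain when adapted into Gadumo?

2

After substitution the input is /suɛekjɪɹ/.
The unsyllabifiable consonants are /k/, /ɹ/; each receives one epenthetic vowel.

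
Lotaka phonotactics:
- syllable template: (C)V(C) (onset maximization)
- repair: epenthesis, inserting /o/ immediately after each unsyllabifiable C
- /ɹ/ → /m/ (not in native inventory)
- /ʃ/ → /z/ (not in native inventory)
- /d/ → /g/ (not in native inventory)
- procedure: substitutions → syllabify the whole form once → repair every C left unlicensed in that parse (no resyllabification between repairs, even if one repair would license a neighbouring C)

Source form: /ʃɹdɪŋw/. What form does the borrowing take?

Substitution: /ʃ/ → /z/, /ɹ/ → /m/, /d/ → /g/, giving /zmgɪŋw/.
Under (C)V(C), the unsyllabifiable consonants are /z/, /m/, /w/ (at most one coda consonant is licensed; onsets are limited to one consonant).
Epenthesis after each stranded consonant: /z/ → /zo/, /m/ → /mo/, /w/ → /wo/.

zomogɪŋwo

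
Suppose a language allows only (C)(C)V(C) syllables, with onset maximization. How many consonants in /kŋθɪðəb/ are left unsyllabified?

1

The consonants /k/ cannot be parsed into a legal (C)(C)V(C) syllable (at most one coda consonant is licensed; onsets may contain at most 2 consonants).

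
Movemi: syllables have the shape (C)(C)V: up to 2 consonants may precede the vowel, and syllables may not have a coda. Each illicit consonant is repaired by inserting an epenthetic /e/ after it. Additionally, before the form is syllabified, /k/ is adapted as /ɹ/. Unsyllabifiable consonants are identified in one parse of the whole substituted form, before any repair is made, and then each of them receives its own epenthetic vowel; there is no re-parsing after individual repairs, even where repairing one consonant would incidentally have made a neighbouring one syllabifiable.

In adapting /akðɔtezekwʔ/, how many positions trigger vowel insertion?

After substitution the input is /aɹðɔtezeɹwʔ/.
The unsyllabifiable consonants are /ɹ/, /w/, /ʔ/; each receives one epenthetic vowel.

3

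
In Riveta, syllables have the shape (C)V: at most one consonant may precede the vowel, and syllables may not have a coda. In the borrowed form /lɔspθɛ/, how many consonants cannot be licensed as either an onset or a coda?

Under (C)V, the unsyllabifiable consonants are /s/, /p/ (no codas are permitted; onsets are limited to one consonant).

2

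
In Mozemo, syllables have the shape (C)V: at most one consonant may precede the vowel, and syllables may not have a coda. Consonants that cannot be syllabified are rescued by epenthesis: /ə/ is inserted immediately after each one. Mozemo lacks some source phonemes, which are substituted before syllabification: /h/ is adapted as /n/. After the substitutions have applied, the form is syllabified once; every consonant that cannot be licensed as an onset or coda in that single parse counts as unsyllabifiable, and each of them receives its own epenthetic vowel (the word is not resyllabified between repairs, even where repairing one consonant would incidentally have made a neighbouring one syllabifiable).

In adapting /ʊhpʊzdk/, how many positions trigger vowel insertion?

4

After substitution the input is /ʊnpʊzdk/.
The unsyllabifiable consonants are /n/, /z/, /d/, /k/; each receives one epenthetic vowel.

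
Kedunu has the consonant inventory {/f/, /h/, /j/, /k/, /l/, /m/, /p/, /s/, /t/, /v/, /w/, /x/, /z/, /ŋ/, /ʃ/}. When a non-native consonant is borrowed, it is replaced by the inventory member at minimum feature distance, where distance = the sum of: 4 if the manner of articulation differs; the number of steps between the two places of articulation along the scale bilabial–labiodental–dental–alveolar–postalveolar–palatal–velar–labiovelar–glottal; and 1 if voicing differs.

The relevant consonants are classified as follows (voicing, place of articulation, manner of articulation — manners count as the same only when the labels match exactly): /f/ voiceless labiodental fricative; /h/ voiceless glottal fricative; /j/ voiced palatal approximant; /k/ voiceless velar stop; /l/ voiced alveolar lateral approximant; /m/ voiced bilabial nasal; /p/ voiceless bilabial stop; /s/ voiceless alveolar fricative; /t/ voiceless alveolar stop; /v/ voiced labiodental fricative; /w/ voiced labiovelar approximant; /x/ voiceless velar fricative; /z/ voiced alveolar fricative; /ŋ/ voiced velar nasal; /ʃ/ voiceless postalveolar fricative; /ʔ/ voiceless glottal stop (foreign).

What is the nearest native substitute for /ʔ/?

/k/ is closest: same manner (stop), place distance 2 (glottal→velar), same voicing; total 2. Next closest is /h/ at distance 4.

k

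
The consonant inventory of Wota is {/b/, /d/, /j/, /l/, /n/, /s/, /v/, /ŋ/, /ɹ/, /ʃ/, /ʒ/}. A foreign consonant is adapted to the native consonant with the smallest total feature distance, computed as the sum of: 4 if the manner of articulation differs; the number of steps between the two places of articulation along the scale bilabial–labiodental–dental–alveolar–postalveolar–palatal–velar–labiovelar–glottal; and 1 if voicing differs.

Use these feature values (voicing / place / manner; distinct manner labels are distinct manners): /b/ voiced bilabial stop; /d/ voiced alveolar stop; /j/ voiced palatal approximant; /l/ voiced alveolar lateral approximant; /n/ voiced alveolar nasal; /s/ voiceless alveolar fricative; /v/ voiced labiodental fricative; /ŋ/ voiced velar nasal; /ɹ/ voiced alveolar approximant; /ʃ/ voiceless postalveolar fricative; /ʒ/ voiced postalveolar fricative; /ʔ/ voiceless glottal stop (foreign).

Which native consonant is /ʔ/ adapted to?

d

/d/ is closest: same manner (stop), place distance 5 (glottal→alveolar), voicing differs (+1); total 6. Next closest is /ŋ/ at distance 7.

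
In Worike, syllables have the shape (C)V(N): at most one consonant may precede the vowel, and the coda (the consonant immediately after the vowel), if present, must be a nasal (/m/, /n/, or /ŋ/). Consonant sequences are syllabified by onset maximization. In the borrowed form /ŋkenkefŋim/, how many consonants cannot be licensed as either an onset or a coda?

2

Syllabifying with onset maximization leaves /ŋ/, /f/ stranded (only a nasal (/m/, /n/, or /ŋ/) is licensed in coda position; onsets are limited to one consonant).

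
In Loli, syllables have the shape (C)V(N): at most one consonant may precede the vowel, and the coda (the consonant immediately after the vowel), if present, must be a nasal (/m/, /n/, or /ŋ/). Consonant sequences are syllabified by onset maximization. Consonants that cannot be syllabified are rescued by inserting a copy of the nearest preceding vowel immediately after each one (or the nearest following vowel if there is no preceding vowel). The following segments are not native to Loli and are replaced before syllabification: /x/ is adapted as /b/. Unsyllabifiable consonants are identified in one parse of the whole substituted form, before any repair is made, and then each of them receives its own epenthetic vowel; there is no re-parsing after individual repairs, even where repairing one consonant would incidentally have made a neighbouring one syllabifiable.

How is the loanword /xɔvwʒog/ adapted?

bɔvɔwɔʒogo

Substitution: /x/ → /b/, giving /bɔvwʒog/.
The consonants /v/, /w/, /g/ cannot be parsed into a legal (C)V(N) syllable (only a nasal (/m/, /n/, or /ŋ/) is licensed in coda position; onsets are limited to one consonant).
Epenthesis after each stranded consonant: /v/ → /vɔ/, /w/ → /wɔ/, /g/ → /go/.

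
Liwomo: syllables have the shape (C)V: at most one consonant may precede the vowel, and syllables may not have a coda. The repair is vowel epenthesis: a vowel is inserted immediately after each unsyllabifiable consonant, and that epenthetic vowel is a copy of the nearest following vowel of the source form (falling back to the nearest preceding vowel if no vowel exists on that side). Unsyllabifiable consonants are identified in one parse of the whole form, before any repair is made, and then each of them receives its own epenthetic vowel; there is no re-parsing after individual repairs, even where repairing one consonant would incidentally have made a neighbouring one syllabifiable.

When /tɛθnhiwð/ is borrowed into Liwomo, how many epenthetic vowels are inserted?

4

The unsyllabifiable consonants are /θ/, /n/, /w/, /ð/; each receives one epenthetic vowel.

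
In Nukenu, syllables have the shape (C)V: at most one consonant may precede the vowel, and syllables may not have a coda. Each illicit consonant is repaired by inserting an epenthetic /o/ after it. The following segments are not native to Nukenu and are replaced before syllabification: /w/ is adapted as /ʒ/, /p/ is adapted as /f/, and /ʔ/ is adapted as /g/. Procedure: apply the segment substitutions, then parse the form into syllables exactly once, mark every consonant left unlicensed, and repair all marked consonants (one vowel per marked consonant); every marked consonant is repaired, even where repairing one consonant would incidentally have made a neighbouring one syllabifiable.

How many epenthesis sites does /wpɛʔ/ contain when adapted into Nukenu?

2

After substitution the input is /ʒfɛg/.
The unsyllabifiable consonants are /ʒ/, /g/; each receives one epenthetic vowel.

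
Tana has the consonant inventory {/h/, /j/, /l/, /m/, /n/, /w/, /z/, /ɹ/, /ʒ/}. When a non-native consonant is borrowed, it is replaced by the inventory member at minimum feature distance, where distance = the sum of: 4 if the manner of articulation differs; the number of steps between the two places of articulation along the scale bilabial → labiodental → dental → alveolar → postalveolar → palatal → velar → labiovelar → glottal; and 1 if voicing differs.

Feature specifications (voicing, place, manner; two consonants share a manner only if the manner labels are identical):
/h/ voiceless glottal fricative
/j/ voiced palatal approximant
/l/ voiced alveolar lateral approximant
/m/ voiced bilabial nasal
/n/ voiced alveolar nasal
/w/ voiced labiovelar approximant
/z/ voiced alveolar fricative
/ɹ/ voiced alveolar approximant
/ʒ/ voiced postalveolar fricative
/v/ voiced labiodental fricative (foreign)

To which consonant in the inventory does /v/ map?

/z/ is closest: same manner (fricative), place distance 2 (labiodental→alveolar), same voicing; total 2. Next closest is /ʒ/ at distance 3.

z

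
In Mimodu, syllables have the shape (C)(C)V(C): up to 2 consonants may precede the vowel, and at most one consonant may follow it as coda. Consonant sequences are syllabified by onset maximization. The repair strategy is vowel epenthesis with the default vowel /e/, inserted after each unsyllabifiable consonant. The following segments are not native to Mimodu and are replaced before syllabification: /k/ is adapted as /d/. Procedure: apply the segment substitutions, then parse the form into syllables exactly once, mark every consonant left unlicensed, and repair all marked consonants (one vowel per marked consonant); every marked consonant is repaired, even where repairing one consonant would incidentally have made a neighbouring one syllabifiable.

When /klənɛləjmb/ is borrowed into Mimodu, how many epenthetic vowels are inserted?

After substitution the input is /dlənɛləjmb/.
The unsyllabifiable consonants are /m/, /b/; each receives one epenthetic vowel.

2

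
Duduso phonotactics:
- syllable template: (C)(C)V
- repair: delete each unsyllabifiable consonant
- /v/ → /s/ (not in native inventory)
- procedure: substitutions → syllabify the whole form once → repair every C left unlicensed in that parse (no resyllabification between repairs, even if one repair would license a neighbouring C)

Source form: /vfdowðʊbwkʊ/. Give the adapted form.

Substitution: /v/ → /s/, giving /sfdowðʊbwkʊ/.
The consonants /s/, /b/ cannot be parsed into a legal (C)(C)V syllable (no codas are permitted; onsets may contain at most 2 consonants).
Deleting the stranded consonants removes /s/, /b/.

fdowðʊwkʊ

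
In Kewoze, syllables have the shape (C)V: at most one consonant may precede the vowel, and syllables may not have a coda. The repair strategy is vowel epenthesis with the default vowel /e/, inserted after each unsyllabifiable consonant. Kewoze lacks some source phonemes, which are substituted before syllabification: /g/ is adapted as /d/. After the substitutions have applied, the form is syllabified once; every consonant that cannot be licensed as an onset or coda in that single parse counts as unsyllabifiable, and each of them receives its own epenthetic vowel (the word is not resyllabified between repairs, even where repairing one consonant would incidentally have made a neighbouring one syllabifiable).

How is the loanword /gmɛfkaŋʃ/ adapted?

Substitution: /g/ → /d/, giving /dmɛfkaŋʃ/.
The consonants /d/, /f/, /ŋ/, /ʃ/ cannot be parsed into a legal (C)V syllable (no codas are permitted; onsets are limited to one consonant).
Each unlicensed consonant becomes the onset of a new syllable: /d/ → /de/, /f/ → /fe/, /ŋ/ → /ŋe/, /ʃ/ → /ʃe/.

demɛfekaŋeʃe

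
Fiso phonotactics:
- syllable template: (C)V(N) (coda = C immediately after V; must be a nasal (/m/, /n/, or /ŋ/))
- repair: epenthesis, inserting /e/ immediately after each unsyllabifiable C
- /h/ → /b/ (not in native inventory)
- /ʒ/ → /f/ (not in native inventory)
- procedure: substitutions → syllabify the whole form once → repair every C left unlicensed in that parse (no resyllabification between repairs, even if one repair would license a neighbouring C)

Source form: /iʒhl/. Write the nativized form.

Substitution: /ʒ/ → /f/, /h/ → /b/, giving /ifbl/.
Syllabifying with onset maximization leaves /f/, /b/, /l/ stranded (only a nasal (/m/, /n/, or /ŋ/) is licensed in coda position; onsets are limited to one consonant).
Each unlicensed consonant becomes the onset of a new syllable: /f/ → /fe/, /b/ → /be/, /l/ → /le/.

ifebele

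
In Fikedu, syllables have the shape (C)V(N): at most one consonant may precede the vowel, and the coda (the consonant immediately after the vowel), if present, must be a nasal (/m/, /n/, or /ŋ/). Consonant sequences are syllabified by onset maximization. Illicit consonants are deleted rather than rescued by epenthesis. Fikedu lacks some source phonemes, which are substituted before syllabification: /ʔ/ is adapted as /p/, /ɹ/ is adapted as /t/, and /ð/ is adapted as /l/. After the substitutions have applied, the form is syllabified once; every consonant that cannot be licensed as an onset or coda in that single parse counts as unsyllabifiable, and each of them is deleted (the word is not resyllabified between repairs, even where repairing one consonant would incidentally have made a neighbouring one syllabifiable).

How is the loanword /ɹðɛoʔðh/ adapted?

lɛo

Substitution: /ɹ/ → /t/, /ð/ → /l/, /ʔ/ → /p/, giving /tlɛoplh/.
Syllabifying with onset maximization leaves /t/, /p/, /l/, /h/ stranded (only a nasal (/m/, /n/, or /ŋ/) is licensed in coda position; onsets are limited to one consonant).
Each unlicensed consonant is deleted: /t/, /p/, /l/, /h/.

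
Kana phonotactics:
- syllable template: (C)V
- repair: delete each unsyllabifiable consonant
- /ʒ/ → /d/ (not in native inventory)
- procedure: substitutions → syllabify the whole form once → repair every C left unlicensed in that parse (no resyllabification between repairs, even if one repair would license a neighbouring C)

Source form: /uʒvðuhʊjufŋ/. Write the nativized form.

uðuhʊju

Substitution: /ʒ/ → /d/, giving /udvðuhʊjufŋ/.
Syllabifying with onset maximization leaves /d/, /v/, /f/, /ŋ/ stranded (no codas are permitted; onsets are limited to one consonant).
Deleting the stranded consonants removes /d/, /v/, /f/, /ŋ/.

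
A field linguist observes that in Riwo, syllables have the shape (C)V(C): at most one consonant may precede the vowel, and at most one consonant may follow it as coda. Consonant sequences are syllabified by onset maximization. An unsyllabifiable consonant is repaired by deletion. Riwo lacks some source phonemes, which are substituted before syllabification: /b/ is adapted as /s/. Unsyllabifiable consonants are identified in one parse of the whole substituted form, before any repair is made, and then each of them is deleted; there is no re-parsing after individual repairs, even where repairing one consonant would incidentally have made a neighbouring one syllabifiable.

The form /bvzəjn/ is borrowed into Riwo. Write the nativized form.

Substitution: /b/ → /s/, giving /svzəjn/.
Under (C)V(C), the unsyllabifiable consonants are /s/, /v/, /n/ (at most one coda consonant is licensed; onsets are limited to one consonant).
Deleting the stranded consonants removes /s/, /v/, /n/.

zəj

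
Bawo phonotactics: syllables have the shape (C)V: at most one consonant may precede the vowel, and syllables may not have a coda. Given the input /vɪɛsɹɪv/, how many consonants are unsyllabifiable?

2

Syllabifying with onset maximization leaves /s/, /v/ stranded (no codas are permitted; onsets are limited to one consonant).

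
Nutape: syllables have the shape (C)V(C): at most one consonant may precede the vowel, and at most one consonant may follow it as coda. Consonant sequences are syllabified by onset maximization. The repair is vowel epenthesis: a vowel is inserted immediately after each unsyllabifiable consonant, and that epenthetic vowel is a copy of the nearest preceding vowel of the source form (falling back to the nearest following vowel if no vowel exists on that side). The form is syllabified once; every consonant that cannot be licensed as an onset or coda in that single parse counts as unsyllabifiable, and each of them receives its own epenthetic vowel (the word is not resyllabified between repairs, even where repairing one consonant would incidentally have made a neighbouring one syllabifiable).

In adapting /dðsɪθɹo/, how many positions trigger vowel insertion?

2

The unsyllabifiable consonants are /d/, /ð/; each receives one epenthetic vowel.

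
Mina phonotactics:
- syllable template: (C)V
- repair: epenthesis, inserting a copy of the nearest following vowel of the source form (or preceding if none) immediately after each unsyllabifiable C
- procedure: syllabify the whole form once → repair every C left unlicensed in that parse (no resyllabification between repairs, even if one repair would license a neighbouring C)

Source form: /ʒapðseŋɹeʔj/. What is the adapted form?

Syllabifying with onset maximization leaves /p/, /ð/, /ŋ/, /ʔ/, /j/ stranded (no codas are permitted; onsets are limited to one consonant).
Epenthesis after each stranded consonant: /p/ → /pe/, /ð/ → /ðe/, /ŋ/ → /ŋe/, /ʔ/ → /ʔe/, /j/ → /je/.

ʒapeðeseŋeɹeʔeje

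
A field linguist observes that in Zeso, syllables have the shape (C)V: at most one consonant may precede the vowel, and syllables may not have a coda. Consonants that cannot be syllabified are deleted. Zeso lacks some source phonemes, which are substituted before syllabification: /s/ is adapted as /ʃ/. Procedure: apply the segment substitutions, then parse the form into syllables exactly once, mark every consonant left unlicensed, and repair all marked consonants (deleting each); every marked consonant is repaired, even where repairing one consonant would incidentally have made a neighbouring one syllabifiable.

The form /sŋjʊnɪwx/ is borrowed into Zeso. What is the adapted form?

Substitution: /s/ → /ʃ/, giving /ʃŋjʊnɪwx/.
Under (C)V, the unsyllabifiable consonants are /ʃ/, /ŋ/, /w/, /x/ (no codas are permitted; onsets are limited to one consonant).
Each unlicensed consonant is deleted: /ʃ/, /ŋ/, /w/, /x/.

jʊnɪ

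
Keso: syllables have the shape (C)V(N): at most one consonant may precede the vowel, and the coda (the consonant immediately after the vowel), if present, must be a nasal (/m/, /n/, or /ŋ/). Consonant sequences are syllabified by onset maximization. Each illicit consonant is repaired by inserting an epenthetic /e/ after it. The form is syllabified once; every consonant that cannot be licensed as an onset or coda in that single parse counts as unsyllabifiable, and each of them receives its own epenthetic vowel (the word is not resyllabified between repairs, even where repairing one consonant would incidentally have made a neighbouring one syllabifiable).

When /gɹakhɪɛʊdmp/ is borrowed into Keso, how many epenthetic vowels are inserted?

5

The unsyllabifiable consonants are /g/, /k/, /d/, /m/, /p/; each receives one epenthetic vowel.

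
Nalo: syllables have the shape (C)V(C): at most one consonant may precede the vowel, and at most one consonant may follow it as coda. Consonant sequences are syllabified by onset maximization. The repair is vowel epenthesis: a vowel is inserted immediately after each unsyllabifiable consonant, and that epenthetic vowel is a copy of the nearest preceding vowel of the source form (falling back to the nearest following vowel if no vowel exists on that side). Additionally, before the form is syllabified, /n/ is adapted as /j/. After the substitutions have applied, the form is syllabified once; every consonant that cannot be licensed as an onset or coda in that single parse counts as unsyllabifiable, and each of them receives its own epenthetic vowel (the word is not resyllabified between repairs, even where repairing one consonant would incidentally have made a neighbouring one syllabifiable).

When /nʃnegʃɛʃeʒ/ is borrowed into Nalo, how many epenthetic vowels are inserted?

2

After substitution the input is /jʃjegʃɛʃeʒ/.
The unsyllabifiable consonants are /j/, /ʃ/; each receives one epenthetic vowel.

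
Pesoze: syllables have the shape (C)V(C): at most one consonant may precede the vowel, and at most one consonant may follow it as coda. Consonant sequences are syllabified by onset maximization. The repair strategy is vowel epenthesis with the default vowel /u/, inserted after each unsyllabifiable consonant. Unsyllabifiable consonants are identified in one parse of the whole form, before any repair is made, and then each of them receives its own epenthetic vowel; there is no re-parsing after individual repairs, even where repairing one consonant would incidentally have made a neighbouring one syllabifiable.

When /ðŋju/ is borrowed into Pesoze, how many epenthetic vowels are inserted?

2

The unsyllabifiable consonants are /ð/, /ŋ/; each receives one epenthetic vowel.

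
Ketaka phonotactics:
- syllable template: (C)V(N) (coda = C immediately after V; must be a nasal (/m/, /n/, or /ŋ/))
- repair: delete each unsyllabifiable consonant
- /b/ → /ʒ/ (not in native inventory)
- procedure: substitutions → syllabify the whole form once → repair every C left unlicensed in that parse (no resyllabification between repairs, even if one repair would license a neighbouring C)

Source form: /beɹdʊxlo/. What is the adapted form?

ʒedʊlo

Substitution: /b/ → /ʒ/, giving /ʒeɹdʊxlo/.
The consonants /ɹ/, /x/ cannot be parsed into a legal (C)V(N) syllable (only a nasal (/m/, /n/, or /ŋ/) is licensed in coda position; onsets are limited to one consonant).
Deleting the stranded consonants removes /ɹ/, /x/.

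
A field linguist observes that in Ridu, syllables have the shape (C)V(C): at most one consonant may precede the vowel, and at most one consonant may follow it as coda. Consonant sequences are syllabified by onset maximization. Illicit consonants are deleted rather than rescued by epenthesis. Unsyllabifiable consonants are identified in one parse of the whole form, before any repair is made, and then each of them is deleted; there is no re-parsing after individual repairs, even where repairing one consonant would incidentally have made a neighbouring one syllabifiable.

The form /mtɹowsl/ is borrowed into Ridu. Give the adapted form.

Syllabifying with onset maximization leaves /m/, /t/, /s/, /l/ stranded (at most one coda consonant is licensed; onsets are limited to one consonant).
Each unlicensed consonant is deleted: /m/, /t/, /s/, /l/.

ɹow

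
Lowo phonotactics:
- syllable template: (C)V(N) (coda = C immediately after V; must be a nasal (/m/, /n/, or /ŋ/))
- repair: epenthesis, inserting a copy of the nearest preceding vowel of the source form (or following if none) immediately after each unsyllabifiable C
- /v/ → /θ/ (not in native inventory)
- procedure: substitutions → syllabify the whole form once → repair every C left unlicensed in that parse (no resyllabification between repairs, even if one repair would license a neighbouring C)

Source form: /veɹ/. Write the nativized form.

Substitution: /v/ → /θ/, giving /θeɹ/.
The consonants /ɹ/ cannot be parsed into a legal (C)V(N) syllable (only a nasal (/m/, /n/, or /ŋ/) is licensed in coda position; onsets are limited to one consonant).
Epenthesis after each stranded consonant: /ɹ/ → /ɹe/.

θeɹe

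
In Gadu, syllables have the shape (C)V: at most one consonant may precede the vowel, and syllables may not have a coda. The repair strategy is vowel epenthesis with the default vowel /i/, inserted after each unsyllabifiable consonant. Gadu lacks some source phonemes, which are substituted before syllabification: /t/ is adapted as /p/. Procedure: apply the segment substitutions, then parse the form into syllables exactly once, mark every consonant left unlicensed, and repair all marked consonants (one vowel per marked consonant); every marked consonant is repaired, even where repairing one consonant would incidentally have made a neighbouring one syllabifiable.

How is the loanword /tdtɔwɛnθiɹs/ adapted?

Substitution: /t/ → /p/, giving /pdpɔwɛnθiɹs/.
The consonants /p/, /d/, /n/, /ɹ/, /s/ cannot be parsed into a legal (C)V syllable (no codas are permitted; onsets are limited to one consonant).
Inserting the epenthetic vowel yields /p/ → /pi/, /d/ → /di/, /n/ → /ni/, /ɹ/ → /ɹi/, /s/ → /si/.

pidipɔwɛniθiɹisi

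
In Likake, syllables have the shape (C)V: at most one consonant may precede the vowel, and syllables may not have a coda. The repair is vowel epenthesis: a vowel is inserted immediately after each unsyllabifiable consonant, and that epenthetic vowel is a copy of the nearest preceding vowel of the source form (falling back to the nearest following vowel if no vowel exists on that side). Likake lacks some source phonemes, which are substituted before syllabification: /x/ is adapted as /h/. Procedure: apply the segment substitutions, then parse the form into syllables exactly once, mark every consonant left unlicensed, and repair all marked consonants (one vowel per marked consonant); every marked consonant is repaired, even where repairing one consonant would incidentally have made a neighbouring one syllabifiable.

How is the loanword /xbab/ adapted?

Substitution: /x/ → /h/, giving /hbab/.
The consonants /h/, /b/ cannot be parsed into a legal (C)V syllable (no codas are permitted; onsets are limited to one consonant).
Inserting the epenthetic vowel yields /h/ → /ha/, /b/ → /ba/.

hababa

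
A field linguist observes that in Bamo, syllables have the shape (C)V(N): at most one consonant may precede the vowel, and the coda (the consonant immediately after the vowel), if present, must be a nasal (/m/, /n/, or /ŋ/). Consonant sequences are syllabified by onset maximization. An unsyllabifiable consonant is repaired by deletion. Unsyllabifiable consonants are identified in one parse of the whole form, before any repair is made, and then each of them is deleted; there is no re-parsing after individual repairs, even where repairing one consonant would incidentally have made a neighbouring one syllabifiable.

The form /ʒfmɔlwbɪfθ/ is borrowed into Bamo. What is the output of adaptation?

mɔbɪ

Under (C)V(N), the unsyllabifiable consonants are /ʒ/, /f/, /l/, /w/, /f/, /θ/ (only a nasal (/m/, /n/, or /ŋ/) is licensed in coda position; onsets are limited to one consonant).
Deleting the stranded consonants removes /ʒ/, /f/, /l/, /w/, /f/, /θ/.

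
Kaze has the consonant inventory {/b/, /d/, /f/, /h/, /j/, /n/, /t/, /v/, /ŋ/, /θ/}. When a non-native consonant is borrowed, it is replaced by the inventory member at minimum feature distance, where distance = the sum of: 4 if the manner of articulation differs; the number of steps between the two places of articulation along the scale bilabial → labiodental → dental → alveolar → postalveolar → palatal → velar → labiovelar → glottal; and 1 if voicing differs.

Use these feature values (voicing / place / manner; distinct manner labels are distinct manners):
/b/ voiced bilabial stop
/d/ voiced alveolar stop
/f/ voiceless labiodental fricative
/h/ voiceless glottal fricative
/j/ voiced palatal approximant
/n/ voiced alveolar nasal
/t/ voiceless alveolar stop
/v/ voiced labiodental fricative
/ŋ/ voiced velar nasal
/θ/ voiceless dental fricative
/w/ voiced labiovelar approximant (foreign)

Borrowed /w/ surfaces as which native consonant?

j

/j/ is closest: same manner (approximant), place distance 2 (labiovelar→palatal), same voicing; total 2. Next closest is /ŋ/ at distance 5.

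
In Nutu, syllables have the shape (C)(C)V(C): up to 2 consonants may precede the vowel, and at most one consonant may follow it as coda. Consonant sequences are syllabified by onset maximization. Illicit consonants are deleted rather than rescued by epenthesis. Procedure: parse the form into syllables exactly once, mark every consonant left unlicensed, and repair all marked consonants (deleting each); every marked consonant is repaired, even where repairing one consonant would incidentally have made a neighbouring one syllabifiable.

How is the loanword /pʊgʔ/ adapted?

The consonants /ʔ/ cannot be parsed into a legal (C)(C)V(C) syllable (at most one coda consonant is licensed; onsets may contain at most 2 consonants).
Deleting the stranded consonants removes /ʔ/.

pʊg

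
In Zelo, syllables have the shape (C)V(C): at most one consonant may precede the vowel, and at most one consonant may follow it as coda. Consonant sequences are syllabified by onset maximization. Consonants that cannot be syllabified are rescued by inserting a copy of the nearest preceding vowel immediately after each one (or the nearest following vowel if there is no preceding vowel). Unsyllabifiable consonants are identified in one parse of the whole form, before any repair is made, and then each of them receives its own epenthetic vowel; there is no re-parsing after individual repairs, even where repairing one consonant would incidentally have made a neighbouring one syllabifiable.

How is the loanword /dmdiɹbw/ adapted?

dimidiɹbiwi

Under (C)V(C), the unsyllabifiable consonants are /d/, /m/, /b/, /w/ (at most one coda consonant is licensed; onsets are limited to one consonant).
Epenthesis after each stranded consonant: /d/ → /di/, /m/ → /mi/, /b/ → /bi/, /w/ → /wi/.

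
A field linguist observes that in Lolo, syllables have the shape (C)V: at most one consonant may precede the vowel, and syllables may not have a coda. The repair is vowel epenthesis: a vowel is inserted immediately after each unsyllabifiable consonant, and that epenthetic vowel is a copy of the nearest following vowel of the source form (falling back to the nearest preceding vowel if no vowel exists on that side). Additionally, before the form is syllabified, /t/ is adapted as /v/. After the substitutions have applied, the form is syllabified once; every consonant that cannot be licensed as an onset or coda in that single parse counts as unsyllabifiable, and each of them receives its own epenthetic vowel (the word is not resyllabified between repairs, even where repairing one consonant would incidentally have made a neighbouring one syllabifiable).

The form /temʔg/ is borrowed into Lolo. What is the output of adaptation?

vemeʔege

Substitution: /t/ → /v/, giving /vemʔg/.
Under (C)V, the unsyllabifiable consonants are /m/, /ʔ/, /g/ (no codas are permitted; onsets are limited to one consonant).
Epenthesis after each stranded consonant: /m/ → /me/, /ʔ/ → /ʔe/, /g/ → /ge/.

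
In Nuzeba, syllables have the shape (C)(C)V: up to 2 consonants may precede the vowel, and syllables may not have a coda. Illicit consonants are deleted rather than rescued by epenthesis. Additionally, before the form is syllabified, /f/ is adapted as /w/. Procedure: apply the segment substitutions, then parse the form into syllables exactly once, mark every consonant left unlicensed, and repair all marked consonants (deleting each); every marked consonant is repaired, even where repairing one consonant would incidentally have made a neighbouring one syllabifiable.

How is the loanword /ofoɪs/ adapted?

owoɪ

Substitution: /f/ → /w/, giving /owoɪs/.
The consonants /s/ cannot be parsed into a legal (C)(C)V syllable (no codas are permitted; onsets may contain at most 2 consonants).
Deleting the stranded consonants removes /s/.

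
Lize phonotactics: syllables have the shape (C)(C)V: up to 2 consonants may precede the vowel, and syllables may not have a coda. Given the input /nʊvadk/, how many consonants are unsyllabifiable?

The consonants /d/, /k/ cannot be parsed into a legal (C)(C)V syllable (no codas are permitted; onsets may contain at most 2 consonants).

2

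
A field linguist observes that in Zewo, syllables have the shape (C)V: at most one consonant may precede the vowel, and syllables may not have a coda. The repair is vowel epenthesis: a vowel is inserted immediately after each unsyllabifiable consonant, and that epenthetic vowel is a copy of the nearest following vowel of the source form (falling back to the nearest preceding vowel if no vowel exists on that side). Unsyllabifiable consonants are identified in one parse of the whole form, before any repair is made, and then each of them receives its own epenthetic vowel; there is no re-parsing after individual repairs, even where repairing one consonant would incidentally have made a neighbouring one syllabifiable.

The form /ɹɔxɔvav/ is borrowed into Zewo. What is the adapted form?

ɹɔxɔvava

The consonants /v/ cannot be parsed into a legal (C)V syllable (no codas are permitted; onsets are limited to one consonant).
Each unlicensed consonant becomes the onset of a new syllable: /v/ → /va/.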